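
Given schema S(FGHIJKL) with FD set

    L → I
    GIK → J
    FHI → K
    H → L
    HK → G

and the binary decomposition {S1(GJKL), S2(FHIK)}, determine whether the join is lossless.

No

Common attributes: S1 ∩ S2 = {K}.
No dependency enlarges {K}, so (K)⁺ = {K}.
The closure contains neither all of S1 = {GJKL} nor all of S2 = {FHIK}, so the common attributes are not a superkey of either fragment. The join is lossy.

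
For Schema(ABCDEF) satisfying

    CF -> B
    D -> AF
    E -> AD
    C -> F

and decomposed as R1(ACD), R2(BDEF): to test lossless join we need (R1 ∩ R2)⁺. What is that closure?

R1 ∩ R2 = {D}.
D → AF applies, adding AF
Closure: {ADF}.

ADF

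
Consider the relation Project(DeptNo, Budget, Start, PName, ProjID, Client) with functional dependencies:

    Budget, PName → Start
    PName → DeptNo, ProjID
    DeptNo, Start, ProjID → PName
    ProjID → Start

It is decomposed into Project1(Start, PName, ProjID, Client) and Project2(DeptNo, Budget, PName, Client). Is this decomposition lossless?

Yes

Common attributes: Project1 ∩ Project2 = {PName, Client}.
Closure of {PName, Client}: PName → DeptNo, ProjID applies, adding DeptNo, ProjID; ProjID → Start applies, adding Start. So (PName, Client)⁺ = {DeptNo, Start, PName, ProjID, Client}.
This closure contains every attribute of Project1, so Project1 ∩ Project2 → Project1. The join is lossless.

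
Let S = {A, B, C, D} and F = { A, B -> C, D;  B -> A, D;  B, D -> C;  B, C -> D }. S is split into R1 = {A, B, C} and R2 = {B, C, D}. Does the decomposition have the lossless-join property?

Yes

Common attributes: R1 ∩ R2 = {B, C}.
Closure of {B, C}: B → A, D applies, adding A, D. So (B, C)⁺ = {A, B, C, D}.
This closure contains every attribute of R1, so R1 ∩ R2 → R1. The join is lossless.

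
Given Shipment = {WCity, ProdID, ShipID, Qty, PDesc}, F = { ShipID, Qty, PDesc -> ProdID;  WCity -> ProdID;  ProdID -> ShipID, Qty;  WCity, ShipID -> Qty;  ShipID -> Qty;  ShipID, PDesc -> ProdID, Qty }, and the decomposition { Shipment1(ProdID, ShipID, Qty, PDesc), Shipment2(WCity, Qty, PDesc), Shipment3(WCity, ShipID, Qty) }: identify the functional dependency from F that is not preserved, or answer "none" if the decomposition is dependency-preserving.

WCity -> ProdID

Check WCity → ProdID: no single fragment contains all of {WCity, ProdID}, and the restricted closure of {WCity} across the fragments never reaches {ProdID}.
ShipID, Qty, PDesc → ProdID is preserved.
ProdID → ShipID, Qty is preserved.
WCity, ShipID → Qty is preserved.
ShipID → Qty is preserved.
ShipID, PDesc → ProdID, Qty is preserved.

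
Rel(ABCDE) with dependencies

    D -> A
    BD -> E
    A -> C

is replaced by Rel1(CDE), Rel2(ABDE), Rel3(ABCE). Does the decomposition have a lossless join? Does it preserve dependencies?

lossless and dependency-preserving

Lossless test (chase): Rows 1 and 2 agree on D; apply D→A and equate their A entries. Rows 1 and 2 agree on A; apply A→C and equate their C entries. Row 2 is now all distinguished symbols — the join is lossless.
Dependency preservation: every FD's attributes lie within a single fragment, so each can be enforced locally — preserved.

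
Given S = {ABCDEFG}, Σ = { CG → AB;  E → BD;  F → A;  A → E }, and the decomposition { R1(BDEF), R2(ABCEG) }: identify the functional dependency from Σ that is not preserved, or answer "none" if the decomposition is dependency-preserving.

Check F → A: no single fragment contains all of {AF}, and the restricted closure of {F} across the fragments never reaches {A}.
CG → AB is preserved.
E → BD is preserved.
A → E is preserved.

F → A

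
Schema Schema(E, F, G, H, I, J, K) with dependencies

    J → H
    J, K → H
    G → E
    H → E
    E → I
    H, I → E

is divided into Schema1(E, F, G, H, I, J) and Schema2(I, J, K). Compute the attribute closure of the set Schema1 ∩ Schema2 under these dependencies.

E, H, I, J

Schema1 ∩ Schema2 = {I, J}.
J → H applies, adding H
H → E applies, adding E
Closure: {E, H, I, J}.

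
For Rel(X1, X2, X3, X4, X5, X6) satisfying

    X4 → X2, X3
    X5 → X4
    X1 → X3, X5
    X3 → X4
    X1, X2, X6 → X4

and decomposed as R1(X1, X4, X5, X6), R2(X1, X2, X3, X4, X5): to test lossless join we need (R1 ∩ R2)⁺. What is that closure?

R1 ∩ R2 = {X1, X4, X5}.
X4 → X2, X3 applies, adding X2, X3
Closure: {X1, X2, X3, X4, X5}.

X1, X2, X3, X4, X5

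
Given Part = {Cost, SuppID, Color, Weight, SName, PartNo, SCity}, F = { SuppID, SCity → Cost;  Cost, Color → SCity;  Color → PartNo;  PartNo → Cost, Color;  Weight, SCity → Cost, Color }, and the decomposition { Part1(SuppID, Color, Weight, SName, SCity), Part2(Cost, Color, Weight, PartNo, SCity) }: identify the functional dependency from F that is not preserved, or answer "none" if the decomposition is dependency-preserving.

SuppID, SCity → Cost

Check SuppID, SCity → Cost: no single fragment contains all of {Cost, SuppID, SCity}, and the restricted closure of {SuppID, SCity} across the fragments never reaches {Cost}.
Cost, Color → SCity is preserved.
Color → PartNo is preserved.
PartNo → Cost, Color is preserved.
Weight, SCity → Cost, Color is preserved.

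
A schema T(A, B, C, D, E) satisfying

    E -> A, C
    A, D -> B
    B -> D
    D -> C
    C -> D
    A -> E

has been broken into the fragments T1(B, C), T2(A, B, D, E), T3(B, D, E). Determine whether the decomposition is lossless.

Yes

Chase test. Columns are A, B, C, D, E; row i has aⱼ where attribute j ∈ Ti, else bᵢⱼ.
Initial tableau (one row per fragment):
  row 1: b11 a2 a3 b14 b15
  row 2: a1 a2 b23 a4 a5
  row 3: b31 a2 b33 a4 a5
Rows 2 and 3 agree on E; apply E→A, C and equate their A, C entries.
Rows 1 and 2 agree on B; apply B→D and equate their D entries.
Rows 1 and 2 agree on D; apply D→C and equate their C entries.
Row 2 is now all distinguished symbols — the join is lossless.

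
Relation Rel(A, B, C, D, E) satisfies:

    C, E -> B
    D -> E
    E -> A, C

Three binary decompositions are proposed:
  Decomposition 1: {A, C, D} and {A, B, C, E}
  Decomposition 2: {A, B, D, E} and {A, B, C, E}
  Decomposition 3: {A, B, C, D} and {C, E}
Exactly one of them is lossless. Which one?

Decomposition 2

Decomposition 1: common = {A, C}, closure = {A, C} → lossy.
Decomposition 2: common = {A, B, E}, closure = {A, B, C, E} → lossless.
Decomposition 3: common = {C}, closure = {C} → lossy.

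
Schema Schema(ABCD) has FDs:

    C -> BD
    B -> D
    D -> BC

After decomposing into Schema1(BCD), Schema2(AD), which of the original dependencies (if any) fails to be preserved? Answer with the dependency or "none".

C → BD lies within Schema1.
B → D lies within Schema1.
D → BC lies within Schema1.
Every dependency is enforceable on the fragments, so the decomposition is dependency-preserving.

none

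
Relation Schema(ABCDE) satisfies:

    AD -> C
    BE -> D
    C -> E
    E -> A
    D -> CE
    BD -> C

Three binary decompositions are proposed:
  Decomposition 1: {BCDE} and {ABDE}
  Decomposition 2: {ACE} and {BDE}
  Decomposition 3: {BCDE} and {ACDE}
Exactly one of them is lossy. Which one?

Decomposition 2

Decomposition 1: common = {BDE}, closure = {ABCDE} → lossless.
Decomposition 2: common = {E}, closure = {AE} → lossy.
Decomposition 3: common = {CDE}, closure = {ACDE} → lossless.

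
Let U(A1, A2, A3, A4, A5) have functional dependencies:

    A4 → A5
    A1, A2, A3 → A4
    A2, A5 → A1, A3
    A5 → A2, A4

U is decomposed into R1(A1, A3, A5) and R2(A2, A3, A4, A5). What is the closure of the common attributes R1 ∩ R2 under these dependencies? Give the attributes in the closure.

R1 ∩ R2 = {A3, A5}.
A5 → A2, A4 applies, adding A2, A4
A2, A5 → A1, A3 applies, adding A1
Closure: {A1, A2, A3, A4, A5}.

A1, A2, A3, A4, A5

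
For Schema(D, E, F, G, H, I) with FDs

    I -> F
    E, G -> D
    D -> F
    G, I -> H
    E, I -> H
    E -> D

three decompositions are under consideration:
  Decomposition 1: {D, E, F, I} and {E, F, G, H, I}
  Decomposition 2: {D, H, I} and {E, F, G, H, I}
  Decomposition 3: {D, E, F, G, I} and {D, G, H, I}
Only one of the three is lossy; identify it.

Decomposition 2

Decomposition 1: common = {E, F, I}, closure = {D, E, F, H, I} → lossless.
Decomposition 2: common = {H, I}, closure = {F, H, I} → lossy.
Decomposition 3: common = {D, G, I}, closure = {D, F, G, H, I} → lossless.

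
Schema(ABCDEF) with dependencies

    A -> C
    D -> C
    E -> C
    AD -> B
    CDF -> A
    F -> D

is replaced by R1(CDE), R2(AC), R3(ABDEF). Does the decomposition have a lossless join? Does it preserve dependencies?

Lossless test (chase): Rows 2 and 3 agree on A; apply A→C and equate their C entries. Row 3 is now all distinguished symbols — the join is lossless.
Dependency preservation: CDF → A is not contained in any single fragment, but the restricted closure of its left-hand side across the fragments still reaches the right-hand side; the remaining FDs each lie inside some fragment. All dependencies are preserved.

lossless and dependency-preserving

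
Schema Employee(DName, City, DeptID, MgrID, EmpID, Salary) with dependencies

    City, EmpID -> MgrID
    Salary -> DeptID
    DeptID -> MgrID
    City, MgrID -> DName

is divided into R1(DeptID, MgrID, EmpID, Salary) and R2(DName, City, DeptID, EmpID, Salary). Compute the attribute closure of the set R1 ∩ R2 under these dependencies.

DeptID, MgrID, EmpID, Salary

R1 ∩ R2 = {DeptID, EmpID, Salary}.
DeptID → MgrID applies, adding MgrID
Closure: {DeptID, MgrID, EmpID, Salary}.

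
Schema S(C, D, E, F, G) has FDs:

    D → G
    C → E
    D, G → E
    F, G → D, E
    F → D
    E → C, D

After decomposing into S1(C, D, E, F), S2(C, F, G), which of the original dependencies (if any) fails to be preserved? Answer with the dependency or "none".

D → G: restricted closure across fragments reaches G.
C → E lies within S1.
D, G → E: restricted closure across fragments reaches E.
F, G → D, E: restricted closure across fragments reaches D, E.
F → D lies within S1.
E → C, D lies within S1.
Every dependency is enforceable on the fragments, so the decomposition is dependency-preserving.

none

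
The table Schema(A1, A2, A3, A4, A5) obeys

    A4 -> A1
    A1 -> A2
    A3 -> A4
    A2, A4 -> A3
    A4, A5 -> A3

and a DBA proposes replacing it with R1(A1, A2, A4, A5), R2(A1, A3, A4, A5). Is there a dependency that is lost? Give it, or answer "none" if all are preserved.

none

A4 → A1 lies within R1.
A1 → A2 lies within R1.
A3 → A4 lies within R2.
A2, A4 → A3: restricted closure across fragments reaches A3.
A4, A5 → A3 lies within R2.
Every dependency is enforceable on the fragments, so the decomposition is dependency-preserving.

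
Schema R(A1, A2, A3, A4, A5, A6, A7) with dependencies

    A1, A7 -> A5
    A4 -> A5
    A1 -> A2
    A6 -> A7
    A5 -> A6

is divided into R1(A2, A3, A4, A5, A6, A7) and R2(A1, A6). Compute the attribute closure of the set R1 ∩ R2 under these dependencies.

R1 ∩ R2 = {A6}.
A6 → A7 applies, adding A7
Closure: {A6, A7}.

A6, A7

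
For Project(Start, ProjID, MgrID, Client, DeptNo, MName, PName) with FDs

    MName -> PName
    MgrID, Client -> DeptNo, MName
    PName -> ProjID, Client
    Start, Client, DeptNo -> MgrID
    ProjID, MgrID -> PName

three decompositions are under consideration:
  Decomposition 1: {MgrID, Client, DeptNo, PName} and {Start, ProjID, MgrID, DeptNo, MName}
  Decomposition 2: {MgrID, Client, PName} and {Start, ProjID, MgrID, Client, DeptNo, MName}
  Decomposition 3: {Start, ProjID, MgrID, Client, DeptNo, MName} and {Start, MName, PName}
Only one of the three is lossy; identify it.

Decomposition 1

Decomposition 1: common = {MgrID, DeptNo}, closure = {MgrID, DeptNo} → lossy.
Decomposition 2: common = {MgrID, Client}, closure = {ProjID, MgrID, Client, DeptNo, MName, PName} → lossless.
Decomposition 3: common = {Start, MName}, closure = {Start, ProjID, Client, MName, PName} → lossless.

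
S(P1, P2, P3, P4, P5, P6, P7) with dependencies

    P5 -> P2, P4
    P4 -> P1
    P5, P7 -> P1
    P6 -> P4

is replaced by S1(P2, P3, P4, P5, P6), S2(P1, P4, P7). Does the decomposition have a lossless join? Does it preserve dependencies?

Lossless test: (P4)⁺ = {P1, P4}, which is a superkey of neither fragment — lossy.
Dependency preservation: P5, P7 → P1 is not contained in any single fragment, but the restricted closure of its left-hand side across the fragments still reaches the right-hand side; the remaining FDs each lie inside some fragment. All dependencies are preserved.

lossy but dependency-preserving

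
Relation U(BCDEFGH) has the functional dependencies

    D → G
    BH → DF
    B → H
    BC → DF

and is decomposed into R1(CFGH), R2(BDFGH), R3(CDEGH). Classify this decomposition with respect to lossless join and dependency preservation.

lossy but dependency-preserving

Lossless test (chase): applying each FD to every pair of rows produces no changes in the tableau, so no row becomes fully distinguished — the join is lossy.
Dependency preservation: BC → DF is not contained in any single fragment, but the restricted closure of its left-hand side across the fragments still reaches the right-hand side; the remaining FDs each lie inside some fragment. All dependencies are preserved.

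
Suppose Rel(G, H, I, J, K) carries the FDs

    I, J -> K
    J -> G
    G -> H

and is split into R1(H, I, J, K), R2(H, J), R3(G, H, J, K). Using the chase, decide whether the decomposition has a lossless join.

Chase test. Columns are G, H, I, J, K; row i has aⱼ where attribute j ∈ Ri, else bᵢⱼ.
Initial tableau (one row per fragment):
  row 1: b11 a2 a3 a4 a5
  row 2: b21 a2 b23 a4 b25
  row 3: a1 a2 b33 a4 a5
Rows 1 and 2 agree on J; apply J→G and equate their G entries.
Rows 1 and 3 agree on J; apply J→G and equate their G entries.
Row 1 is now all distinguished symbols — the join is lossless.

Yes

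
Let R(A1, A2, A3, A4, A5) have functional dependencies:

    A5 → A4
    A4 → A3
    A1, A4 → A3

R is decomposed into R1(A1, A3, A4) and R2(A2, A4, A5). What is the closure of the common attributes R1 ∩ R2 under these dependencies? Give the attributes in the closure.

A3, A4

R1 ∩ R2 = {A4}.
A4 → A3 applies, adding A3
Closure: {A3, A4}.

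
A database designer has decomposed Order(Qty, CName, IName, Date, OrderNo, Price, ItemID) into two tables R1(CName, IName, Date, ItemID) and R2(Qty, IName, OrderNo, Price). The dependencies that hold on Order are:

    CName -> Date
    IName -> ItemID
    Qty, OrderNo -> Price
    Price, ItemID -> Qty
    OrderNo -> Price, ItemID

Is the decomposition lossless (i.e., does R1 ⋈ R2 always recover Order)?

Common attributes: R1 ∩ R2 = {IName}.
Closure of {IName}: IName → ItemID applies, adding ItemID. So (IName)⁺ = {IName, ItemID}.
The closure contains neither all of R1 = {CName, IName, Date, ItemID} nor all of R2 = {Qty, IName, OrderNo, Price}, so the common attributes are not a superkey of either fragment. The join is lossy.

No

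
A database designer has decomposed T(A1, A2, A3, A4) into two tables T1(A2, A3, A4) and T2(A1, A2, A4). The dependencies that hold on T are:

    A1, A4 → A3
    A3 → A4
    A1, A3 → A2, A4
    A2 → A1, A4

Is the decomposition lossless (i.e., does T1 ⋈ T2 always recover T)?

Common attributes: T1 ∩ T2 = {A2, A4}.
Closure of {A2, A4}: A2 → A1, A4 applies, adding A1; A1, A4 → A3 applies, adding A3. So (A2, A4)⁺ = {A1, A2, A3, A4}.
This closure contains every attribute of T1, so T1 ∩ T2 → T1. The join is lossless.

Yes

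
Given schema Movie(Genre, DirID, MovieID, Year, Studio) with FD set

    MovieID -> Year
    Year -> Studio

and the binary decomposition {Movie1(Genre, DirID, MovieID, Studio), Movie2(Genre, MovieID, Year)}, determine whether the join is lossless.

Common attributes: Movie1 ∩ Movie2 = {Genre, MovieID}.
Closure of {Genre, MovieID}: MovieID → Year applies, adding Year; Year → Studio applies, adding Studio. So (Genre, MovieID)⁺ = {Genre, MovieID, Year, Studio}.
This closure contains every attribute of Movie2, so Movie1 ∩ Movie2 → Movie2. The join is lossless.

Yes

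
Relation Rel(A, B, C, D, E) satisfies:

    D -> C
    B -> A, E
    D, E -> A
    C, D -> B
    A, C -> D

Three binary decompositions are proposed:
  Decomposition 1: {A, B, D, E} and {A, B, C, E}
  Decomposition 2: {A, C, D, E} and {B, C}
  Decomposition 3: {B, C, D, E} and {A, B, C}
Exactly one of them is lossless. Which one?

Decomposition 1: common = {A, B, E}, closure = {A, B, E} → lossy.
Decomposition 2: common = {C}, closure = {C} → lossy.
Decomposition 3: common = {B, C}, closure = {A, B, C, D, E} → lossless.

Decomposition 3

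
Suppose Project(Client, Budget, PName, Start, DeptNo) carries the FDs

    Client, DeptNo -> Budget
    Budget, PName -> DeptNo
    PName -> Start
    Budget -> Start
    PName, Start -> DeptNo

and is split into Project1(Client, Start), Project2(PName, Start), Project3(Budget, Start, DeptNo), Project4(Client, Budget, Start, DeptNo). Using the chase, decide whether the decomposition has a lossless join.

No

Chase test. Columns are Client, Budget, PName, Start, DeptNo; row i has aⱼ where attribute j ∈ Projecti, else bᵢⱼ.
Initial tableau (one row per fragment):
  row 1: a1 b12 b13 a4 b15
  row 2: b21 b22 a3 a4 b25
  row 3: b31 a2 b33 a4 a5
  row 4: a1 a2 b43 a4 a5
No row becomes fully distinguished — the join is lossy.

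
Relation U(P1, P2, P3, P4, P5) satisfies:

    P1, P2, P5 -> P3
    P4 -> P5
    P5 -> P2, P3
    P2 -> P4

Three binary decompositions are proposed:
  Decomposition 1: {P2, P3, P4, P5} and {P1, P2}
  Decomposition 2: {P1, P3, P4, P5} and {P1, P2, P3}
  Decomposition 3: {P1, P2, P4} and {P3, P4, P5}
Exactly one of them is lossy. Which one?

Decomposition 1: common = {P2}, closure = {P2, P3, P4, P5} → lossless.
Decomposition 2: common = {P1, P3}, closure = {P1, P3} → lossy.
Decomposition 3: common = {P4}, closure = {P2, P3, P4, P5} → lossless.

Decomposition 2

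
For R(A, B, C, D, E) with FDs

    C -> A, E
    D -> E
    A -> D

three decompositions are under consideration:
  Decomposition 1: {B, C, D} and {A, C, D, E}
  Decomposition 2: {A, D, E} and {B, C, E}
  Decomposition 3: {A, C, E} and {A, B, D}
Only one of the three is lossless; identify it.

Decomposition 1: common = {C, D}, closure = {A, C, D, E} → lossless.
Decomposition 2: common = {E}, closure = {E} → lossy.
Decomposition 3: common = {A}, closure = {A, D, E} → lossy.

Decomposition 1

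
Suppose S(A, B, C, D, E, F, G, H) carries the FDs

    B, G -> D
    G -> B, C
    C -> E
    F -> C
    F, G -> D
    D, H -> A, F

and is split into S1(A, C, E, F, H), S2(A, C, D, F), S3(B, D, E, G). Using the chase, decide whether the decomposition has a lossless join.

Chase test. Columns are A, B, C, D, E, F, G, H; row i has aⱼ where attribute j ∈ Si, else bᵢⱼ.
Initial tableau (one row per fragment):
  row 1: a1 b12 a3 b14 a5 a6 b17 a8
  row 2: a1 b22 a3 a4 b25 a6 b27 b28
  row 3: b31 a2 b33 a4 a5 b36 a7 b38
Rows 1 and 2 agree on C; apply C→E and equate their E entries.
No row becomes fully distinguished — the join is lossy.

No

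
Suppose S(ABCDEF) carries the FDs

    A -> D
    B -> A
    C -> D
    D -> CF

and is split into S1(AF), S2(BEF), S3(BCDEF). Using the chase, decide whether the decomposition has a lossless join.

No

Chase test. Columns are ABCDEF; row i has aⱼ where attribute j ∈ Si, else bᵢⱼ.
Initial tableau (one row per fragment):
  row 1: a1 b12 b13 b14 b15 a6
  row 2: b21 a2 b23 b24 a5 a6
  row 3: b31 a2 a3 a4 a5 a6
Rows 2 and 3 agree on B; apply B→A and equate their A entries.
Rows 2 and 3 agree on A; apply A→D and equate their D entries.
Rows 2 and 3 agree on D; apply D→CF and equate their CF entries.
No row becomes fully distinguished — the join is lossy.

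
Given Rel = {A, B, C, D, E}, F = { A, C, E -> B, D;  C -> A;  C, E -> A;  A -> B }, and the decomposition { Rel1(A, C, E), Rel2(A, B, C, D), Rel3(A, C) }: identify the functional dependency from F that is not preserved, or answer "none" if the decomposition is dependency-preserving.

A, C, E -> B, D

Check A, C, E → B, D: no single fragment contains all of {A, B, C, D, E}, and the restricted closure of {A, C, E} across the fragments never reaches {B, D}.
C → A is preserved.
C, E → A is preserved.
A → B is preserved.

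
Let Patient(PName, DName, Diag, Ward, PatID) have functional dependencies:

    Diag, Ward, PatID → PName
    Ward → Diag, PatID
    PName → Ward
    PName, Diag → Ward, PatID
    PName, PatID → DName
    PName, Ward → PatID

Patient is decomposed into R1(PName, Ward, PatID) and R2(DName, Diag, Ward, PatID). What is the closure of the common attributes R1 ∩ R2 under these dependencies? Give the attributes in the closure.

PName, DName, Diag, Ward, PatID

R1 ∩ R2 = {Ward, PatID}.
Ward → Diag, PatID applies, adding Diag
Diag, Ward, PatID → PName applies, adding PName
PName, PatID → DName applies, adding DName
Closure: {PName, DName, Diag, Ward, PatID}.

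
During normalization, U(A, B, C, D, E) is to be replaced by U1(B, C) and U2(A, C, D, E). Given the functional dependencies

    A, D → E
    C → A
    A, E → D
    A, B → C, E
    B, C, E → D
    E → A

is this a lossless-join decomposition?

Common attributes: U1 ∩ U2 = {C}.
Closure of {C}: C → A applies, adding A. So (C)⁺ = {A, C}.
The closure contains neither all of U1 = {B, C} nor all of U2 = {A, C, D, E}, so the common attributes are not a superkey of either fragment. The join is lossy.

No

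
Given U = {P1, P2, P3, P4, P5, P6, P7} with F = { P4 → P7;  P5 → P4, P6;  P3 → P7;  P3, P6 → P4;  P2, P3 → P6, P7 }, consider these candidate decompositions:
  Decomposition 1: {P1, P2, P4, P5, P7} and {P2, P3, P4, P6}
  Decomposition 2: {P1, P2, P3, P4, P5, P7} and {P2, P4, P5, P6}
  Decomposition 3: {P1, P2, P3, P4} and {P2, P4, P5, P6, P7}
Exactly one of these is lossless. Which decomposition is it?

Decomposition 2

Decomposition 1: common = {P2, P4}, closure = {P2, P4, P7} → lossy.
Decomposition 2: common = {P2, P4, P5}, closure = {P2, P4, P5, P6, P7} → lossless.
Decomposition 3: common = {P2, P4}, closure = {P2, P4, P7} → lossy.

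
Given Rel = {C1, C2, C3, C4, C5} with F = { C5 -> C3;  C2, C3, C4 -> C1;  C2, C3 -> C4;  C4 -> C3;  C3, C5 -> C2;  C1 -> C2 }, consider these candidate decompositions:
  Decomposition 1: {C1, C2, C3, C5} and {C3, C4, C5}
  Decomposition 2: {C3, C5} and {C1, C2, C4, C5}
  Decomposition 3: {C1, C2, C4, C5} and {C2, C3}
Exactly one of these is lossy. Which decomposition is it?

Decomposition 1: common = {C3, C5}, closure = {C1, C2, C3, C4, C5} → lossless.
Decomposition 2: common = {C5}, closure = {C1, C2, C3, C4, C5} → lossless.
Decomposition 3: common = {C2}, closure = {C2} → lossy.

Decomposition 3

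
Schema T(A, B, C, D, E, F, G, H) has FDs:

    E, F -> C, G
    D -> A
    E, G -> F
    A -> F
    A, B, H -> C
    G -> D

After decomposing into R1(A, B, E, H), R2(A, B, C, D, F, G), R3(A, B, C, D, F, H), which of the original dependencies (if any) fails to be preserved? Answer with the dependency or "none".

E, F -> C, G

Check E, F → C, G: no single fragment contains all of {C, E, F, G}, and the restricted closure of {E, F} across the fragments never reaches {C, G}.
D → A is preserved.
E, G → F is preserved.
A → F is preserved.
A, B, H → C is preserved.
G → D is preserved.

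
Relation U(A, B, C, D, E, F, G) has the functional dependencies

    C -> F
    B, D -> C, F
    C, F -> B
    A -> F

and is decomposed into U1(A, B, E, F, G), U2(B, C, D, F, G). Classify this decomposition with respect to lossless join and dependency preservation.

lossy but dependency-preserving

Lossless test: (B, F, G)⁺ = {B, F, G}, which is a superkey of neither fragment — lossy.
Dependency preservation: every FD's attributes lie within a single fragment, so each can be enforced locally — preserved.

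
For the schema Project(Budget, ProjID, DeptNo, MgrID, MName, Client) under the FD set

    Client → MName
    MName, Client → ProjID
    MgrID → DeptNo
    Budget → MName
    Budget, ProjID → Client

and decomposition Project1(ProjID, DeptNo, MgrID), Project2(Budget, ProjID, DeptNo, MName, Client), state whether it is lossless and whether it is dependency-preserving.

Lossless test: (ProjID, DeptNo)⁺ = {ProjID, DeptNo}, which is a superkey of neither fragment — lossy.
Dependency preservation: every FD's attributes lie within a single fragment, so each can be enforced locally — preserved.

lossy but dependency-preserving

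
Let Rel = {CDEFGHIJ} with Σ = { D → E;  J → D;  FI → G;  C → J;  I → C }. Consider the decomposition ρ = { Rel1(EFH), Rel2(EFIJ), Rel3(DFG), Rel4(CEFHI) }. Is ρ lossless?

No

Chase test. Columns are CDEFGHIJ; row i has aⱼ where attribute j ∈ Reli, else bᵢⱼ.
Initial tableau (one row per fragment):
  row 1: b11 b12 a3 a4 b15 a6 b17 b18
  row 2: b21 b22 a3 a4 b25 b26 a7 a8
  row 3: b31 a2 b33 a4 a5 b36 b37 b38
  row 4: a1 b42 a3 a4 b45 a6 a7 b48
Rows 2 and 4 agree on FI; apply FI→G and equate their G entries.
Rows 2 and 4 agree on I; apply I→C and equate their C entries.
Rows 2 and 4 agree on C; apply C→J and equate their J entries.
Rows 2 and 4 agree on J; apply J→D and equate their D entries.
No row becomes fully distinguished — the join is lossy.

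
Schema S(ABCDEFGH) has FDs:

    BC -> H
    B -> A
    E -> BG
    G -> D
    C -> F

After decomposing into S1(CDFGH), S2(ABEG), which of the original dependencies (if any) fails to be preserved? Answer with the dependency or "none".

Check BC → H: no single fragment contains all of {BCH}, and the restricted closure of {BC} across the fragments never reaches {H}.
B → A is preserved.
E → BG is preserved.
G → D is preserved.
C → F is preserved.

BC -> H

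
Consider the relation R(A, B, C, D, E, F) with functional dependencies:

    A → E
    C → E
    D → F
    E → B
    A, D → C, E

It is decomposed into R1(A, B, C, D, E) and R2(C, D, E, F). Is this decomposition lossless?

Yes

Common attributes: R1 ∩ R2 = {C, D, E}.
Closure of {C, D, E}: D → F applies, adding F; E → B applies, adding B. So (C, D, E)⁺ = {B, C, D, E, F}.
This closure contains every attribute of R2, so R1 ∩ R2 → R2. The join is lossless.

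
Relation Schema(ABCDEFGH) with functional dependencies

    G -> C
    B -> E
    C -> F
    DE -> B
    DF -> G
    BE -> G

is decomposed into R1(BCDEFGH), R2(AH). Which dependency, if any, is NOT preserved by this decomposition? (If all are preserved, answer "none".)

G → C lies within R1.
B → E lies within R1.
C → F lies within R1.
DE → B lies within R1.
DF → G lies within R1.
BE → G lies within R1.
Every dependency is enforceable on the fragments, so the decomposition is dependency-preserving.

none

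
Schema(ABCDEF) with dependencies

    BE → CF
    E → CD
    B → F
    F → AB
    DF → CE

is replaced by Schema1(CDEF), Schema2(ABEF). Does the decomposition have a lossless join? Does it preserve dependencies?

lossless and dependency-preserving

Lossless test: (EF)⁺ = {ABCDEF}, which contains all of one fragment — lossless.
Dependency preservation: BE → CF is not contained in any single fragment, but the restricted closure of its left-hand side across the fragments still reaches the right-hand side; the remaining FDs each lie inside some fragment. All dependencies are preserved.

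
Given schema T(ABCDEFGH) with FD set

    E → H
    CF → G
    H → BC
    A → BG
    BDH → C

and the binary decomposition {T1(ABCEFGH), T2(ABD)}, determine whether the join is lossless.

Common attributes: T1 ∩ T2 = {AB}.
Closure of {AB}: A → BG applies, adding G. So (AB)⁺ = {ABG}.
The closure contains neither all of T1 = {ABCEFGH} nor all of T2 = {ABD}, so the common attributes are not a superkey of either fragment. The join is lossy.

No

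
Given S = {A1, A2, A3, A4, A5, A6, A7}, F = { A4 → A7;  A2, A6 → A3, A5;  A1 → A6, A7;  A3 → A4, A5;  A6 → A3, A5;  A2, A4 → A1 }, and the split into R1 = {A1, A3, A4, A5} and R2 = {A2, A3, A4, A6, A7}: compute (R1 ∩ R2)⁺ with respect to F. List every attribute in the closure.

A3, A4, A5, A7

R1 ∩ R2 = {A3, A4}.
A4 → A7 applies, adding A7
A3 → A4, A5 applies, adding A5
Closure: {A3, A4, A5, A7}.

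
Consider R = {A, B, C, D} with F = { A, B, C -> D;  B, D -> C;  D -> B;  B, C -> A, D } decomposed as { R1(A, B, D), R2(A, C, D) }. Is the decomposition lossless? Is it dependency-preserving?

Lossless test: (A, D)⁺ = {A, B, C, D}, which contains all of one fragment — lossless.
Dependency preservation: the restricted closure of {A, B, C} across the fragments never reaches {D}, so A, B, C → D cannot be enforced without a join — not preserved.

lossless but not dependency-preserving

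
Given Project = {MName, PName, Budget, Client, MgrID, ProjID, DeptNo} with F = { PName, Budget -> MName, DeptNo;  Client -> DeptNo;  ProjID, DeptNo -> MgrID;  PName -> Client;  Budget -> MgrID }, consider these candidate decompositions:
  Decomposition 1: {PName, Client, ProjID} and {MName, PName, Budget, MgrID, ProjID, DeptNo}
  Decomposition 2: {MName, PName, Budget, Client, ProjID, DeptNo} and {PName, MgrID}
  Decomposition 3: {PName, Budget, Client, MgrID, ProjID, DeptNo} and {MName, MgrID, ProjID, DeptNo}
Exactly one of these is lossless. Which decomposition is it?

Decomposition 1

Decomposition 1: common = {PName, ProjID}, closure = {PName, Client, MgrID, ProjID, DeptNo} → lossless.
Decomposition 2: common = {PName}, closure = {PName, Client, DeptNo} → lossy.
Decomposition 3: common = {MgrID, ProjID, DeptNo}, closure = {MgrID, ProjID, DeptNo} → lossy.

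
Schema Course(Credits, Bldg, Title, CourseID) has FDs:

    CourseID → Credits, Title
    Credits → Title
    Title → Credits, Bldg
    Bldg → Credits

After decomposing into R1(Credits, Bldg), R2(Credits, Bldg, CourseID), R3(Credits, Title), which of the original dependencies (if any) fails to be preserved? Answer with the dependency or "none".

CourseID → Credits, Title: restricted closure across fragments reaches Credits, Title.
Credits → Title lies within R3.
Title → Credits, Bldg: restricted closure across fragments reaches Credits, Bldg.
Bldg → Credits lies within R1.
Every dependency is enforceable on the fragments, so the decomposition is dependency-preserving.

none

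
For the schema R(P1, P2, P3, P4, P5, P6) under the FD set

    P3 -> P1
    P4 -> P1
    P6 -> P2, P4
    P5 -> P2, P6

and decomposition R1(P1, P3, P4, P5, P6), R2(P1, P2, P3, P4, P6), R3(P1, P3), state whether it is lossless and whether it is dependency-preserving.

lossless and dependency-preserving

Lossless test (chase): Rows 1 and 2 agree on P6; apply P6→P2, P4 and equate their P2, P4 entries. Row 1 is now all distinguished symbols — the join is lossless.
Dependency preservation: P5 → P2, P6 is not contained in any single fragment, but the restricted closure of its left-hand side across the fragments still reaches the right-hand side; the remaining FDs each lie inside some fragment. All dependencies are preserved.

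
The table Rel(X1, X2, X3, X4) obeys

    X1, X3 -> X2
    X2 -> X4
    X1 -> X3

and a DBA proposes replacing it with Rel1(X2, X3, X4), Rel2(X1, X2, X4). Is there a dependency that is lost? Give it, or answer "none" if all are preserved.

Check X1 → X3: no single fragment contains all of {X1, X3}, and the restricted closure of {X1} across the fragments never reaches {X3}.
X1, X3 → X2 is preserved.
X2 → X4 is preserved.

X1 -> X3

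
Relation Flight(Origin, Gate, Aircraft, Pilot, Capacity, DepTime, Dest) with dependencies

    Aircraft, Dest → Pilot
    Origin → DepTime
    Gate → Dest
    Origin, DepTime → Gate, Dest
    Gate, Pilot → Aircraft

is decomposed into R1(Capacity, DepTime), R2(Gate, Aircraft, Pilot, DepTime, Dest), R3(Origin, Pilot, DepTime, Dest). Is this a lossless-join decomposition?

Chase test. Columns are Origin, Gate, Aircraft, Pilot, Capacity, DepTime, Dest; row i has aⱼ where attribute j ∈ Ri, else bᵢⱼ.
Initial tableau (one row per fragment):
  row 1: b11 b12 b13 b14 a5 a6 b17
  row 2: b21 a2 a3 a4 b25 a6 a7
  row 3: a1 b32 b33 a4 b35 a6 a7
No row becomes fully distinguished — the join is lossy.

No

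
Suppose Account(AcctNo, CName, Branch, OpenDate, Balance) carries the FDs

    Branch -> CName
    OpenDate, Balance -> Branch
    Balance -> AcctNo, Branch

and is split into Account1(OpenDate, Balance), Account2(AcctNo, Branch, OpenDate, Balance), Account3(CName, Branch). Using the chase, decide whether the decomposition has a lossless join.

Chase test. Columns are AcctNo, CName, Branch, OpenDate, Balance; row i has aⱼ where attribute j ∈ Accounti, else bᵢⱼ.
Initial tableau (one row per fragment):
  row 1: b11 b12 b13 a4 a5
  row 2: a1 b22 a3 a4 a5
  row 3: b31 a2 a3 b34 b35
Rows 2 and 3 agree on Branch; apply Branch→CName and equate their CName entries.
Rows 1 and 2 agree on OpenDate, Balance; apply OpenDate, Balance→Branch and equate their Branch entries.
Rows 1 and 2 agree on Balance; apply Balance→AcctNo, Branch and equate their AcctNo, Branch entries.
Rows 1 and 2 agree on Branch; apply Branch→CName and equate their CName entries.
Row 1 is now all distinguished symbols — the join is lossless.

Yes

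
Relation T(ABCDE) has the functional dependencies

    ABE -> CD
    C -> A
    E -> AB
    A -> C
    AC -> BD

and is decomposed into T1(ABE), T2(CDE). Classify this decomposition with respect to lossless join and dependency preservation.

lossless but not dependency-preserving

Lossless test: (E)⁺ = {ABCDE}, which contains all of one fragment — lossless.
Dependency preservation: the restricted closure of {C} across the fragments never reaches {A}, so C → A cannot be enforced without a join — not preserved.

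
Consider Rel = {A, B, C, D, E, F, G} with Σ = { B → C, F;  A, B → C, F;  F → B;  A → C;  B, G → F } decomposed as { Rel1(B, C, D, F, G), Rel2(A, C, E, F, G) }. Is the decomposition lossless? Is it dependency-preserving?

lossy but dependency-preserving

Lossless test: (C, F, G)⁺ = {B, C, F, G}, which is a superkey of neither fragment — lossy.
Dependency preservation: A, B → C, F is not contained in any single fragment, but the restricted closure of its left-hand side across the fragments still reaches the right-hand side; the remaining FDs each lie inside some fragment. All dependencies are preserved.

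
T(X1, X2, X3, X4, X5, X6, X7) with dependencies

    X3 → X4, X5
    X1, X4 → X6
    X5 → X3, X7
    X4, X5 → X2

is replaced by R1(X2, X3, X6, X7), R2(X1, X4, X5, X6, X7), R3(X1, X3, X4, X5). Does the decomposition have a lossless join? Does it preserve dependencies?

Lossless test (chase): Rows 1 and 3 agree on X3; apply X3→X4, X5 and equate their X4, X5 entries. Rows 2 and 3 agree on X1, X4; apply X1, X4→X6 and equate their X6 entries. Rows 1 and 2 agree on X5; apply X5→X3, X7 and equate their X3, X7 entries. Rows 1 and 3 agree on X5; apply X5→X3, X7 and equate their X3, X7 entries. Rows 1 and 2 agree on X4, X5; apply X4, X5→X2 and equate their X2 entries. Rows 1 and 3 agree on X4, X5; apply X4, X5→X2 and equate their X2 entries. Row 2 is now all distinguished symbols — the join is lossless.
Dependency preservation: X5 → X3, X7; X4, X5 → X2 are not contained in any single fragment, but the restricted closure of each left-hand side across the fragments still reaches the right-hand side; the remaining FDs each lie inside some fragment. All dependencies are preserved.

lossless and dependency-preserving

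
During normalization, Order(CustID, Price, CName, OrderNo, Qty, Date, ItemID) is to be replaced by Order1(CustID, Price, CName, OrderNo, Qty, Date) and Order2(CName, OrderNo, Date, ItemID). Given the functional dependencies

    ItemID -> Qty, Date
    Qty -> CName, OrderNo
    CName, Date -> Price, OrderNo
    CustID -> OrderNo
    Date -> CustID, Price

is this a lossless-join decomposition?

Common attributes: Order1 ∩ Order2 = {CName, OrderNo, Date}.
Closure of {CName, OrderNo, Date}: CName, Date → Price, OrderNo applies, adding Price; Date → CustID, Price applies, adding CustID. So (CName, OrderNo, Date)⁺ = {CustID, Price, CName, OrderNo, Date}.
The closure contains neither all of Order1 = {CustID, Price, CName, OrderNo, Qty, Date} nor all of Order2 = {CName, OrderNo, Date, ItemID}, so the common attributes are not a superkey of either fragment. The join is lossy.

No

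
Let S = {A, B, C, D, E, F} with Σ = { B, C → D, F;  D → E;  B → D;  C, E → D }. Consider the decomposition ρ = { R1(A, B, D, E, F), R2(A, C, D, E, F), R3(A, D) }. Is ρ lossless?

Chase test. Columns are A, B, C, D, E, F; row i has aⱼ where attribute j ∈ Ri, else bᵢⱼ.
Initial tableau (one row per fragment):
  row 1: a1 a2 b13 a4 a5 a6
  row 2: a1 b22 a3 a4 a5 a6
  row 3: a1 b32 b33 a4 b35 b36
Rows 1 and 3 agree on D; apply D→E and equate their E entries.
No row becomes fully distinguished — the join is lossy.

No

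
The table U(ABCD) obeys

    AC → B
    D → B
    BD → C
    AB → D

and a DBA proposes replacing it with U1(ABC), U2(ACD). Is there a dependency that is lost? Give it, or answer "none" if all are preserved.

Check D → B: no single fragment contains all of {BD}, and the restricted closure of {D} across the fragments never reaches {B}.
AC → B is preserved.
BD → C is preserved.
AB → D is preserved.

D → B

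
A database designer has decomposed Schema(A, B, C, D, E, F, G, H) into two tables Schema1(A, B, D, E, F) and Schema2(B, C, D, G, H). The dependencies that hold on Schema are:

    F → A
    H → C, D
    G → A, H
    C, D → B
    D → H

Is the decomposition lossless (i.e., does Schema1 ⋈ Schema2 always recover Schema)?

No

Common attributes: Schema1 ∩ Schema2 = {B, D}.
Closure of {B, D}: D → H applies, adding H; H → C, D applies, adding C. So (B, D)⁺ = {B, C, D, H}.
The closure contains neither all of Schema1 = {A, B, D, E, F} nor all of Schema2 = {B, C, D, G, H}, so the common attributes are not a superkey of either fragment. The join is lossy.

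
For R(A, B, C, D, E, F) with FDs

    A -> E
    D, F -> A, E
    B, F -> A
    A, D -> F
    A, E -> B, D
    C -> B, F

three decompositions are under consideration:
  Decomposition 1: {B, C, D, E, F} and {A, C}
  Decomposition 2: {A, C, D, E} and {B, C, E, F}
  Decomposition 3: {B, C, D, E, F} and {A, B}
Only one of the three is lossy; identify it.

Decomposition 1: common = {C}, closure = {A, B, C, D, E, F} → lossless.
Decomposition 2: common = {C, E}, closure = {A, B, C, D, E, F} → lossless.
Decomposition 3: common = {B}, closure = {B} → lossy.

Decomposition 3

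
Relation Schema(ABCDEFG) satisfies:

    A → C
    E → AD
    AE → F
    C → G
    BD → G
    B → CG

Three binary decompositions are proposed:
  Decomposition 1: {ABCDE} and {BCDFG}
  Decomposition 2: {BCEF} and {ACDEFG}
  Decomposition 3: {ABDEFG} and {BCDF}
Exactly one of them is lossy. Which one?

Decomposition 1: common = {BCD}, closure = {BCDG} → lossy.
Decomposition 2: common = {CEF}, closure = {ACDEFG} → lossless.
Decomposition 3: common = {BDF}, closure = {BCDFG} → lossless.

Decomposition 1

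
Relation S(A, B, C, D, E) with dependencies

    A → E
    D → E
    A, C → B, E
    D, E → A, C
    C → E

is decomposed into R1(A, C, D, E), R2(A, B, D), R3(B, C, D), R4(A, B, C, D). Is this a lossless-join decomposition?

Yes

Chase test. Columns are A, B, C, D, E; row i has aⱼ where attribute j ∈ Ri, else bᵢⱼ.
Initial tableau (one row per fragment):
  row 1: a1 b12 a3 a4 a5
  row 2: a1 a2 b23 a4 b25
  row 3: b31 a2 a3 a4 b35
  row 4: a1 a2 a3 a4 b45
Rows 1 and 2 agree on A; apply A→E and equate their E entries.
Rows 1 and 4 agree on A; apply A→E and equate their E entries.
Rows 1 and 3 agree on D; apply D→E and equate their E entries.
Rows 1 and 4 agree on A, C; apply A, C→B, E and equate their B, E entries.
Rows 1 and 2 agree on D, E; apply D, E→A, C and equate their A, C entries.
Rows 1 and 3 agree on D, E; apply D, E→A, C and equate their A, C entries.
Row 1 is now all distinguished symbols — the join is lossless.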